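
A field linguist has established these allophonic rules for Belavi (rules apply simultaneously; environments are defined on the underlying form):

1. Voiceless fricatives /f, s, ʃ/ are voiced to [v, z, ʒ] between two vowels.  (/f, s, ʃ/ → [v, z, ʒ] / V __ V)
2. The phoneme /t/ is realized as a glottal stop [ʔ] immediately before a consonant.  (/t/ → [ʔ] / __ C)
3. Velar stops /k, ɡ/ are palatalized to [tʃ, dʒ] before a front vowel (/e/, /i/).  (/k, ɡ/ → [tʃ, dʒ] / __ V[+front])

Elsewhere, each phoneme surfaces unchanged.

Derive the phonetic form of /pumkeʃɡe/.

/p/ (word-initial) is unaffected → [p].
/u/ (between /p/ and /m/) is unaffected → [u].
/m/ — not in any rule's target class → [m].
/k/ meets the environment for rule 3 (before a front vowel) → [tʃ].
/e/ stays [e].
/ʃ/ — between /e/ and /ɡ/; rule 1 does not apply here → [ʃ].
/ɡ/ (between /ʃ/ and /e/): before a front vowel, so rule 3 applies → [dʒ].
/e/ (word-final): no rule targets it → [e].

[pumtʃeʃdʒe]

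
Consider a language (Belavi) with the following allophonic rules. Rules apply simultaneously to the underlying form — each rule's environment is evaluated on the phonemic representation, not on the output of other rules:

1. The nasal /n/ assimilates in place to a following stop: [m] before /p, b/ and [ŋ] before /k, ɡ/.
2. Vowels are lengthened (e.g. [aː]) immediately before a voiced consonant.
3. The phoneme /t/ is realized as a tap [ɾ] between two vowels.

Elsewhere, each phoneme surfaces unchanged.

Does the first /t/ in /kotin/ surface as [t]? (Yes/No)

No

/t/ (between /o/ and /i/): between two vowels, so rule 3 applies → [ɾ].
The actual realization is [ɾ], not [t].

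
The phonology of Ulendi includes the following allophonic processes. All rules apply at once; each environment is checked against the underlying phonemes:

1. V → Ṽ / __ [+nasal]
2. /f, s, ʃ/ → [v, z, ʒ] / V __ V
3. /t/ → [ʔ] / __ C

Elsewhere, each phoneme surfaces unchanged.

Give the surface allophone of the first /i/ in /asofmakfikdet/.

[i]

/i/ (between /f/ and /k/) is in the target of rule 1 but the environment (before a nasal consonant) is not met → [i].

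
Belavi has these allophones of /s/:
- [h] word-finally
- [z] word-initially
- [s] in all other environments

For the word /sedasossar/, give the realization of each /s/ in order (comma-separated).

[z], [s], [s], [s]

Occurrence 1 (position 1): word-initially → [z].
Occurrence 2 (position 5): no conditioning environment matches → elsewhere allophone [s].
Occurrence 3 (position 7): no conditioning environment matches → elsewhere allophone [s].
Occurrence 4 (position 8): no conditioning environment matches → elsewhere allophone [s].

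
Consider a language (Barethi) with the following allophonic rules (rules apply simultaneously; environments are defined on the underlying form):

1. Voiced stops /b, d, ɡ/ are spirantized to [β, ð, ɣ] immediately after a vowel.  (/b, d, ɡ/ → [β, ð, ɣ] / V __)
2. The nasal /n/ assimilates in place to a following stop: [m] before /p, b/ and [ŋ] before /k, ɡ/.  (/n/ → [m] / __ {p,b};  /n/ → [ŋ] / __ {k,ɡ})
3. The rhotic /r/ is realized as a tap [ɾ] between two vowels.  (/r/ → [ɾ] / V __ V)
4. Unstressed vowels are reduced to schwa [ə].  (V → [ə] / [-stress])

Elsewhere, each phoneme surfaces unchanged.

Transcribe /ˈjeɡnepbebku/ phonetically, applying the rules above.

[ˈjeɣnəpbəβkə]

/j/ stays [j].
/e/ (between /j/ and /ɡ/) fails the environment for rule 4, so it stays [e].
Rule 1 applies to /ɡ/ (between /e/ and /n/: immediately after a vowel) → [ɣ].
/n/ (between /ɡ/ and /e/): rule 2 targets it, but not before a labial or velar stop → unchanged [n].
/e/ — between /n/ and /p/, in an unstressed syllable — surfaces as [ə] (rule 4).
/p/ stays [p].
/b/ — between /p/ and /e/; rule 1 does not apply here → [b].
/e/ (between /b/ and /b/) occurs in an unstressed syllable → [ə] by rule 4.
/b/ (between /e/ and /k/): immediately after a vowel, so rule 1 applies → [β].
/k/ (between /b/ and /u/) is unaffected → [k].
/u/ (word-final) occurs in an unstressed syllable → [ə] by rule 4.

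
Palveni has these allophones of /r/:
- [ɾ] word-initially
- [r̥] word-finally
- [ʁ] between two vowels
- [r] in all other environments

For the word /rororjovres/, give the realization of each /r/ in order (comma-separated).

Occurrence 1 (position 1): word-initially → [ɾ].
Occurrence 2 (position 3): between two vowels → [ʁ].
Occurrence 3 (position 5): no conditioning environment matches → elsewhere allophone [r].
Occurrence 4 (position 9): no conditioning environment matches → elsewhere allophone [r].

[ɾ], [ʁ], [r], [r]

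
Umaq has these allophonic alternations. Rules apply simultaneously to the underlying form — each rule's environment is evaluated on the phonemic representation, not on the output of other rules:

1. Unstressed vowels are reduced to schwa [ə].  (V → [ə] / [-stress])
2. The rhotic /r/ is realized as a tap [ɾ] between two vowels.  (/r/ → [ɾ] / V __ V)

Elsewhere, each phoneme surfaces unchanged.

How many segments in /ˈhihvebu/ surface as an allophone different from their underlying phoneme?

2

Segments that undergo a rule: /e/ → [ə] (rule 1); /u/ → [ə] (rule 1).
All other segments surface unchanged.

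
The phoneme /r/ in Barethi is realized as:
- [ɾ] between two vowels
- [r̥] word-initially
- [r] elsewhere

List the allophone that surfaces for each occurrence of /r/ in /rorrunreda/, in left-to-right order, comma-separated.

Occurrence 1 (position 1): word-initially → [r̥].
Occurrence 2 (position 3): no conditioning environment matches → elsewhere allophone [r].
Occurrence 3 (position 4): no conditioning environment matches → elsewhere allophone [r].
Occurrence 4 (position 7): no conditioning environment matches → elsewhere allophone [r].

[r̥], [r], [r], [r]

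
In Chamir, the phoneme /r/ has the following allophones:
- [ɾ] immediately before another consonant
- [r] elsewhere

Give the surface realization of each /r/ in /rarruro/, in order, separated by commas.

Occurrence 1 (position 1): no conditioning environment matches → elsewhere allophone [r].
Occurrence 2 (position 3): immediately before another consonant → [ɾ].
Occurrence 3 (position 4): no conditioning environment matches → elsewhere allophone [r].
Occurrence 4 (position 6): no conditioning environment matches → elsewhere allophone [r].

[r], [ɾ], [r], [r]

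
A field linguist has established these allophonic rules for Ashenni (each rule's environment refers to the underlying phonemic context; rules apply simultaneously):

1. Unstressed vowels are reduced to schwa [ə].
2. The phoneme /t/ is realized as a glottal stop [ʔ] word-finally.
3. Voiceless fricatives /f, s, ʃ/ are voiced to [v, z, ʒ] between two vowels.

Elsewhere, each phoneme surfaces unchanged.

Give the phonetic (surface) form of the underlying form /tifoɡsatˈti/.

/t/ (word-initial) fails the environment for rule 2, so it stays [t].
/i/ (between /t/ and /f/): in an unstressed syllable, so rule 1 applies → [ə].
/f/ (between /i/ and /o/) occurs between two vowels → [v] by rule 3.
/o/ meets the environment for rule 1 (in an unstressed syllable) → [ə].
/ɡ/ — not in any rule's target class → [ɡ].
/s/ (between /ɡ/ and /a/) fails the environment for rule 3, so it stays [s].
/a/ — between /s/ and /t/, in an unstressed syllable — surfaces as [ə] (rule 1).
/t/ — between /a/ and /t/; rule 2 does not apply here → [t].
/t/ (between /t/ and /i/): rule 2 targets it, but not word-finally → unchanged [t].
/i/ (word-final): rule 1 targets it, but not in an unstressed syllable → unchanged [i].

[təvəɡsətˈti]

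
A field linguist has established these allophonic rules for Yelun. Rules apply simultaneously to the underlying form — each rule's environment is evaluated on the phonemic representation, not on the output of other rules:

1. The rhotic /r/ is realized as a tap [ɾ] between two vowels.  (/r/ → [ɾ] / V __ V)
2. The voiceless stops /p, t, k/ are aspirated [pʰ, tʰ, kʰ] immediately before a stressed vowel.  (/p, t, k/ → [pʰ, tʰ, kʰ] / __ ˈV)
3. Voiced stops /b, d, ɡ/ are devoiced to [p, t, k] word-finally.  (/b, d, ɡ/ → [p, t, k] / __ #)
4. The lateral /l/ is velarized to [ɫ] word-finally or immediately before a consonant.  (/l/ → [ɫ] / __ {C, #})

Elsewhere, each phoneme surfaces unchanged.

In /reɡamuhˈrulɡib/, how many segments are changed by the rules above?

Segments that undergo a rule: /l/ → [ɫ] (rule 4); /b/ → [p] (rule 3).
All other segments surface unchanged.

2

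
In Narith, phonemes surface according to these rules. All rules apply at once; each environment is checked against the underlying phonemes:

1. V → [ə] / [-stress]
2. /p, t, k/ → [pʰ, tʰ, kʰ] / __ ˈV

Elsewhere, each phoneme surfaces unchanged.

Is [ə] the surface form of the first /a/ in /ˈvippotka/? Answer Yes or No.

Yes

/a/ meets the environment for rule 1 (in an unstressed syllable) → [ə].
The actual realization is [ə], which matches [ə].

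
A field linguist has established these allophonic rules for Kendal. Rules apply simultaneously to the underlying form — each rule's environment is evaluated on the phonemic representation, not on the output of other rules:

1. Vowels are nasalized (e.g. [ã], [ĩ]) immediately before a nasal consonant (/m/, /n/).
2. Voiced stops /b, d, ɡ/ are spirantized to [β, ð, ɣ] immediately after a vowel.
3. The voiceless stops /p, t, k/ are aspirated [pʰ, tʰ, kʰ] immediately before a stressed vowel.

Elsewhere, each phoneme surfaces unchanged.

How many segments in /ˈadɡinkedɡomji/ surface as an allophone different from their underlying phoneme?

Segments that undergo a rule: /d/ → [ð] (rule 2); /i/ → [ĩ] (rule 1); /d/ → [ð] (rule 2); /o/ → [õ] (rule 1).
All other segments surface unchanged.

4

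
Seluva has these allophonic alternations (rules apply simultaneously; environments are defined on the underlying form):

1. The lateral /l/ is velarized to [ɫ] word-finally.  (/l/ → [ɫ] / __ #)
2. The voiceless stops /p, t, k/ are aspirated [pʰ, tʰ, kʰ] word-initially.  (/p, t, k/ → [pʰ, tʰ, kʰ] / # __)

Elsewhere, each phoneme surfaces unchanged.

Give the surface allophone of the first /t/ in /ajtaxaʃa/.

/t/ (between /j/ and /a/): rule 2 targets it, but not word-initially → unchanged [t].

[t]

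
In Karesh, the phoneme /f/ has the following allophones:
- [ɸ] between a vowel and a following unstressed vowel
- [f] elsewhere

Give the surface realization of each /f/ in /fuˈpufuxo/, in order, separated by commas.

Occurrence 1 (position 1): no conditioning environment matches → elsewhere allophone [f].
Occurrence 2 (position 5): between a vowel and a following unstressed vowel → [ɸ].

[f], [ɸ]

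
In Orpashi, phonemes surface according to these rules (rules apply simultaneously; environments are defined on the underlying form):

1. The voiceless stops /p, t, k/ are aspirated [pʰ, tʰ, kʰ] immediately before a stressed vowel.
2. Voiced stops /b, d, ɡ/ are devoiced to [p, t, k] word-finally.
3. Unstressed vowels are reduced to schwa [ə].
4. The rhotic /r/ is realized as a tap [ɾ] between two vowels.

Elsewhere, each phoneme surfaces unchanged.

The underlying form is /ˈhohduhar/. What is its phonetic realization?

[ˈhohdəhər]

/h/ — not in any rule's target class → [h].
/o/ (between /h/ and /h/) fails the environment for rule 3, so it stays [o].
/h/ stays [h].
/d/ — between /h/ and /u/; rule 2 does not apply here → [d].
Rule 3 applies to /u/ (between /d/ and /h/: in an unstressed syllable) → [ə].
/h/ stays [h].
/a/ (between /h/ and /r/): in an unstressed syllable, so rule 3 applies → [ə].
/r/ (word-final): rule 4 targets it, but not between two vowels → unchanged [r].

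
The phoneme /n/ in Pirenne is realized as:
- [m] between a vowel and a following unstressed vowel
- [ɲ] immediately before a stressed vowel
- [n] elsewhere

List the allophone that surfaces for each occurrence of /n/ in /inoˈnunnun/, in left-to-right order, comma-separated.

[m], [ɲ], [n], [n], [n]

Occurrence 1 (position 2): between a vowel and a following unstressed vowel → [m].
Occurrence 2 (position 4): immediately before a stressed vowel → [ɲ].
Occurrence 3 (position 6): no conditioning environment matches → elsewhere allophone [n].
Occurrence 4 (position 7): no conditioning environment matches → elsewhere allophone [n].
Occurrence 5 (position 9): no conditioning environment matches → elsewhere allophone [n].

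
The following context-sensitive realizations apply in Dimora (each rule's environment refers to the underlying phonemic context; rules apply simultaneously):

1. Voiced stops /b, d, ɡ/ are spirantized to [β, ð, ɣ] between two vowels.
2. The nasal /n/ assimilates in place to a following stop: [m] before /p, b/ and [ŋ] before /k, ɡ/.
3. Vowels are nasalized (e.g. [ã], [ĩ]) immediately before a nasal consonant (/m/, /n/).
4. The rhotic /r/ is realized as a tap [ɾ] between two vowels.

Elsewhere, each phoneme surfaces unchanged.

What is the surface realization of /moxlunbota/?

/m/ — not in any rule's target class → [m].
/o/ (between /m/ and /x/) fails the environment for rule 3, so it stays [o].
/x/ stays [x].
/l/ stays [l].
/u/ meets the environment for rule 3 (before a nasal consonant) → [ũ].
/n/ (between /u/ and /b/): before a labial or velar stop, so rule 2 applies → [m].
/b/ — between /n/ and /o/; rule 1 does not apply here → [b].
/o/ (between /b/ and /t/) fails the environment for rule 3, so it stays [o].
/t/ (between /o/ and /a/): no rule targets it → [t].
/a/ (word-final) is in the target of rule 3 but the environment (before a nasal consonant) is not met → [a].

[moxlũmbota]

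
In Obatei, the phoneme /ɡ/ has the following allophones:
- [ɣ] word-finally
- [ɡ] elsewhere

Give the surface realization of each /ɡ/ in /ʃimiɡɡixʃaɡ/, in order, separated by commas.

Occurrence 1 (position 5): no conditioning environment matches → elsewhere allophone [ɡ].
Occurrence 2 (position 6): no conditioning environment matches → elsewhere allophone [ɡ].
Occurrence 3 (position 11): word-finally → [ɣ].

[ɡ], [ɡ], [ɣ]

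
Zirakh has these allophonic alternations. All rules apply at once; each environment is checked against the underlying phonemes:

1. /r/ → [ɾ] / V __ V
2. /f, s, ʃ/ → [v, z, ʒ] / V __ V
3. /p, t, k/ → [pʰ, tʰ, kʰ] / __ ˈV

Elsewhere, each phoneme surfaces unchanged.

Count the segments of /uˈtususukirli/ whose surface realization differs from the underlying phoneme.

Segments that undergo a rule: /t/ → [tʰ] (rule 3); /s/ → [z] (rule 2); /s/ → [z] (rule 2).
All other segments surface unchanged.

3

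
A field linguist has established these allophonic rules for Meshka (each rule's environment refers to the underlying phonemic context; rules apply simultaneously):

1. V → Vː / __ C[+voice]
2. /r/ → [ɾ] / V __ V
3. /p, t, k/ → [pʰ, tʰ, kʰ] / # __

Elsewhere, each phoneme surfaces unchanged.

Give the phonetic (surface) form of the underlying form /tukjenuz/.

[tʰukjeːnuːz]

/t/ (word-initial): word-initially, so rule 3 applies → [tʰ].
/u/ (between /t/ and /k/) is in the target of rule 1 but the environment (before a voiced consonant) is not met → [u].
/k/ (between /u/ and /j/) fails the environment for rule 3, so it stays [k].
/e/ (between /j/ and /n/): before a voiced consonant, so rule 1 applies → [eː].
/u/ — between /n/ and /z/, before a voiced consonant — surfaces as [uː] (rule 1).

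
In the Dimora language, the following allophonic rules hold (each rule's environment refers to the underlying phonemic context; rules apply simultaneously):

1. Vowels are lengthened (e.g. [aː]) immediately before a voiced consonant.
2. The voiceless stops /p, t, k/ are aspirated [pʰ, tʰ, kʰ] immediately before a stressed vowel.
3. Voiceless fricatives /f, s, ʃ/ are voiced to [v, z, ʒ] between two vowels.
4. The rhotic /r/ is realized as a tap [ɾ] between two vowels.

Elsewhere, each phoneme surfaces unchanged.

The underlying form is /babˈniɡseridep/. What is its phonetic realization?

[baːbˈniːɡseːɾiːdep]

/b/ — not in any rule's target class → [b].
Rule 1 applies to /a/ (between /b/ and /b/: before a voiced consonant) → [aː].
/b/ stays [b].
/n/ (between /b/ and /i/): no rule targets it → [n].
/i/ — between /n/ and /ɡ/, before a voiced consonant — surfaces as [iː] (rule 1).
/ɡ/ (between /i/ and /s/) is unaffected → [ɡ].
/s/ — between /ɡ/ and /e/; rule 3 does not apply here → [s].
/e/ — between /s/ and /r/, before a voiced consonant — surfaces as [eː] (rule 1).
/r/ (between /e/ and /i/): between two vowels, so rule 4 applies → [ɾ].
/i/ — between /r/ and /d/, before a voiced consonant — surfaces as [iː] (rule 1).
/d/ (between /i/ and /e/): no rule targets it → [d].
/e/ (between /d/ and /p/) is in the target of rule 1 but the environment (before a voiced consonant) is not met → [e].
/p/ (word-final): rule 2 targets it, but not immediately before a stressed vowel → unchanged [p].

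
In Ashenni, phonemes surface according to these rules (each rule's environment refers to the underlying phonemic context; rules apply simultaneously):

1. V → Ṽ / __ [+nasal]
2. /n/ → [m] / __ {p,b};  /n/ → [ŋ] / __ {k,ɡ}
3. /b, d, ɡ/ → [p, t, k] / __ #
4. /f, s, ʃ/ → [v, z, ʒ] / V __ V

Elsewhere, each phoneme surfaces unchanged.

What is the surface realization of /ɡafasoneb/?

[ɡavazõnep]

/ɡ/ (word-initial) fails the environment for rule 3, so it stays [ɡ].
/a/ (between /ɡ/ and /f/) fails the environment for rule 1, so it stays [a].
/f/ (between /a/ and /a/): between two vowels, so rule 4 applies → [v].
/a/ (between /f/ and /s/) is in the target of rule 1 but the environment (before a nasal consonant) is not met → [a].
/s/ (between /a/ and /o/): between two vowels, so rule 4 applies → [z].
/o/ (between /s/ and /n/) occurs before a nasal consonant → [õ] by rule 1.
/n/ (between /o/ and /e/) is in the target of rule 2 but the environment (before a labial or velar stop) is not met → [n].
/e/ (between /n/ and /b/) fails the environment for rule 1, so it stays [e].
Rule 3 applies to /b/ (word-final: word-finally) → [p].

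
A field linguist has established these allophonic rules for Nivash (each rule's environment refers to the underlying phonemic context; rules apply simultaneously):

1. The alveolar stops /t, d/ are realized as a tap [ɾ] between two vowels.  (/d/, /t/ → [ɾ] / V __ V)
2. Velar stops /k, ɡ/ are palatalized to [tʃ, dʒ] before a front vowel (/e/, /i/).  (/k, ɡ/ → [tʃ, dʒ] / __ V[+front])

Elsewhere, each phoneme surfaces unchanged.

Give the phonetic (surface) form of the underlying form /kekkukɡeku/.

/k/ meets the environment for rule 2 (before a front vowel) → [tʃ].
/e/ — not in any rule's target class → [e].
/k/ (between /e/ and /k/) is in the target of rule 2 but the environment (before a front vowel) is not met → [k].
/k/ — between /k/ and /u/; rule 2 does not apply here → [k].
/u/ stays [u].
/k/ (between /u/ and /ɡ/) fails the environment for rule 2, so it stays [k].
/ɡ/ — between /k/ and /e/, before a front vowel — surfaces as [dʒ] (rule 2).
/e/ — not in any rule's target class → [e].
/k/ (between /e/ and /u/): rule 2 targets it, but not before a front vowel → unchanged [k].
/u/ (word-final): no rule targets it → [u].

[tʃekkukdʒeku]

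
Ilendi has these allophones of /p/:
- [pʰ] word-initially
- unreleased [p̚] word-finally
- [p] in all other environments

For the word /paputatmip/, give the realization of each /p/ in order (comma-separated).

[pʰ], [p], [p̚]

Occurrence 1 (position 1): word-initially → [pʰ].
Occurrence 2 (position 3): no conditioning environment matches → elsewhere allophone [p].
Occurrence 3 (position 10): word-finally → [p̚].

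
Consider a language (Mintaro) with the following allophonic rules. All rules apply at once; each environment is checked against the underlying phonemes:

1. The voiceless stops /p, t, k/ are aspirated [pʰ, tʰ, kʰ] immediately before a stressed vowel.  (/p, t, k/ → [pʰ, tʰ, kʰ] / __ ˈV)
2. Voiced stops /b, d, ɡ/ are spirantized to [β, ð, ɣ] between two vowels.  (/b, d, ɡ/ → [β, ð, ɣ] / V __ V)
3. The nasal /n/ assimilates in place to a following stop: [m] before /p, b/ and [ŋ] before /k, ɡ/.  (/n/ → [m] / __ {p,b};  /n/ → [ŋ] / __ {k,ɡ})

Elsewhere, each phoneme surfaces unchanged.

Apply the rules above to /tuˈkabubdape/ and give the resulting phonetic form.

/t/ — word-initial; rule 1 does not apply here → [t].
/u/ — not in any rule's target class → [u].
/k/ — between /u/ and /a/, immediately before a stressed vowel — surfaces as [kʰ] (rule 1).
/a/ (between /k/ and /b/): no rule targets it → [a].
Rule 2 applies to /b/ (between /a/ and /u/: between two vowels) → [β].
/u/ (between /b/ and /b/): no rule targets it → [u].
/b/ (between /u/ and /d/) fails the environment for rule 2, so it stays [b].
/d/ (between /b/ and /a/) is in the target of rule 2 but the environment (between two vowels) is not met → [d].
/a/ (between /d/ and /p/): no rule targets it → [a].
/p/ (between /a/ and /e/) fails the environment for rule 1, so it stays [p].
/e/ — not in any rule's target class → [e].

[tuˈkʰaβubdape]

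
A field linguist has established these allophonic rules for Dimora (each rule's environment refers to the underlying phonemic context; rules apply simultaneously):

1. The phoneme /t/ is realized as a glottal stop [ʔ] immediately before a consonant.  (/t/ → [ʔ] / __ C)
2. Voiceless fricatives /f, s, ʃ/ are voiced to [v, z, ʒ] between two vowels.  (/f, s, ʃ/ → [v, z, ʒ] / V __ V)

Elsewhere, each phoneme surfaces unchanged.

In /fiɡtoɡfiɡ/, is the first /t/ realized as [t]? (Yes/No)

Yes

/t/ — between /ɡ/ and /o/; rule 1 does not apply here → [t].
The actual realization is [t], which matches [t].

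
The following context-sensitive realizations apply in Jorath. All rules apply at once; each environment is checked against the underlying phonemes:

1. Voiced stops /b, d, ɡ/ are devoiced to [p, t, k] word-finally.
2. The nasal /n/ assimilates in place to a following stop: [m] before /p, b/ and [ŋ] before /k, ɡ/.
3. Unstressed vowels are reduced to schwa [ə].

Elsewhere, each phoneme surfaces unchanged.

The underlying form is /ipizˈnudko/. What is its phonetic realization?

/i/ (word-initial) occurs in an unstressed syllable → [ə] by rule 3.
/p/ (between /i/ and /i/) is unaffected → [p].
/i/ (between /p/ and /z/) occurs in an unstressed syllable → [ə] by rule 3.
/z/ (between /i/ and /n/): no rule targets it → [z].
/n/ (between /z/ and /u/): rule 2 targets it, but not before a labial or velar stop → unchanged [n].
/u/ — between /n/ and /d/; rule 3 does not apply here → [u].
/d/ (between /u/ and /k/) fails the environment for rule 1, so it stays [d].
/k/ (between /d/ and /o/): no rule targets it → [k].
Rule 3 applies to /o/ (word-final: in an unstressed syllable) → [ə].

[əpəzˈnudkə]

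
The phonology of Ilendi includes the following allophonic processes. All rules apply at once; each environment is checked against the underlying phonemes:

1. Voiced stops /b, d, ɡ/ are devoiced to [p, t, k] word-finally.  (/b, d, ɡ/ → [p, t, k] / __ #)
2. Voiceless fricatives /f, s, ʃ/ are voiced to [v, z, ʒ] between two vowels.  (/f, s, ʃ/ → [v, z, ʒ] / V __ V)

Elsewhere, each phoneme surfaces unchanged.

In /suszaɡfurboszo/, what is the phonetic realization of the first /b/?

[b]

/b/ — between /r/ and /o/; rule 1 does not apply here → [b].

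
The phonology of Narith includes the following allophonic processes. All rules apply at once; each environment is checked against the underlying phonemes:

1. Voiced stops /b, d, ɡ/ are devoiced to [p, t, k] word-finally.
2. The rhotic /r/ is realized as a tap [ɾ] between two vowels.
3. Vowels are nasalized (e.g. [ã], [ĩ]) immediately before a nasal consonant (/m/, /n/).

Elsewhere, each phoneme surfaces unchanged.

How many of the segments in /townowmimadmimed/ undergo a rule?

Segments that undergo a rule: /i/ → [ĩ] (rule 3); /i/ → [ĩ] (rule 3); /d/ → [t] (rule 1).
All other segments surface unchanged.

3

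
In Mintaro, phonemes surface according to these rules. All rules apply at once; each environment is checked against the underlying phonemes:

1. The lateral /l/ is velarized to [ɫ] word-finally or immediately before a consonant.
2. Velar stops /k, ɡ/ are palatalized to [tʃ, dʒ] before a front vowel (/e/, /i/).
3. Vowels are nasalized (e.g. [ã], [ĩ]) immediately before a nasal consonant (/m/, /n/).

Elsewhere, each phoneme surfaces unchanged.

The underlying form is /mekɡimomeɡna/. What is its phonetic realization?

/e/ (between /m/ and /k/) fails the environment for rule 3, so it stays [e].
/k/ — between /e/ and /ɡ/; rule 2 does not apply here → [k].
/ɡ/ — between /k/ and /i/, before a front vowel — surfaces as [dʒ] (rule 2).
/i/ meets the environment for rule 3 (before a nasal consonant) → [ĩ].
/o/ meets the environment for rule 3 (before a nasal consonant) → [õ].
/e/ (between /m/ and /ɡ/): rule 3 targets it, but not before a nasal consonant → unchanged [e].
/ɡ/ — between /e/ and /n/; rule 2 does not apply here → [ɡ].
/a/ (word-final) is in the target of rule 3 but the environment (before a nasal consonant) is not met → [a].

[mekdʒĩmõmeɡna]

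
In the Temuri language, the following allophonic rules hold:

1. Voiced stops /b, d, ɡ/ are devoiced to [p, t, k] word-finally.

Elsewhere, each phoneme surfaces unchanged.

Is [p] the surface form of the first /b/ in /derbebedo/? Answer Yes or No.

/b/ — between /r/ and /e/; rule 1 does not apply here → [b].
The actual realization is [b], not [p].

No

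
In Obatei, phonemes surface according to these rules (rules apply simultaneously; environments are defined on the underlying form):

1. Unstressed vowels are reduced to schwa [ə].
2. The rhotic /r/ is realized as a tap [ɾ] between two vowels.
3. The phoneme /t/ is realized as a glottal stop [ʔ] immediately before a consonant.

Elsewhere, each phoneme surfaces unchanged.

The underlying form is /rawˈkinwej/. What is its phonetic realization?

/r/ (word-initial) is in the target of rule 2 but the environment (between two vowels) is not met → [r].
Rule 1 applies to /a/ (between /r/ and /w/: in an unstressed syllable) → [ə].
/w/ (between /a/ and /k/): no rule targets it → [w].
/k/ (between /w/ and /i/): no rule targets it → [k].
/i/ (between /k/ and /n/) fails the environment for rule 1, so it stays [i].
/n/ — not in any rule's target class → [n].
/w/ (between /n/ and /e/): no rule targets it → [w].
/e/ — between /w/ and /j/, in an unstressed syllable — surfaces as [ə] (rule 1).
/j/ (word-final) is unaffected → [j].

[rəwˈkinwəj]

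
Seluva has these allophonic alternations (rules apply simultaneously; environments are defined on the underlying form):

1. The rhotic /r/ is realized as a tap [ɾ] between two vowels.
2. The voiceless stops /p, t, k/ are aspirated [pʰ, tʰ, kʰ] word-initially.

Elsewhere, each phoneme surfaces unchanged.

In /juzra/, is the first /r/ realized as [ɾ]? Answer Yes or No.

/r/ — between /z/ and /a/; rule 1 does not apply here → [r].
The actual realization is [r], not [ɾ].

No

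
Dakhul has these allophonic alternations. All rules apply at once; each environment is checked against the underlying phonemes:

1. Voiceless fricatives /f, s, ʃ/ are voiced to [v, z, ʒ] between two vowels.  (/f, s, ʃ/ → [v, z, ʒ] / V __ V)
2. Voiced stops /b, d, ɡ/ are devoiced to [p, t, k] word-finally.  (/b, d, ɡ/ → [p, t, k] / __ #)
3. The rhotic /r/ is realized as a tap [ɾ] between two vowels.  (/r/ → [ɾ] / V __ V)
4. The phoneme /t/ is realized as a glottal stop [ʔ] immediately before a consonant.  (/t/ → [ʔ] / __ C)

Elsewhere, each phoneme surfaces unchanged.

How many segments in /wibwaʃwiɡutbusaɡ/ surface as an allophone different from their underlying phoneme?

Segments that undergo a rule: /t/ → [ʔ] (rule 4); /s/ → [z] (rule 1); /ɡ/ → [k] (rule 2).
All other segments surface unchanged.

3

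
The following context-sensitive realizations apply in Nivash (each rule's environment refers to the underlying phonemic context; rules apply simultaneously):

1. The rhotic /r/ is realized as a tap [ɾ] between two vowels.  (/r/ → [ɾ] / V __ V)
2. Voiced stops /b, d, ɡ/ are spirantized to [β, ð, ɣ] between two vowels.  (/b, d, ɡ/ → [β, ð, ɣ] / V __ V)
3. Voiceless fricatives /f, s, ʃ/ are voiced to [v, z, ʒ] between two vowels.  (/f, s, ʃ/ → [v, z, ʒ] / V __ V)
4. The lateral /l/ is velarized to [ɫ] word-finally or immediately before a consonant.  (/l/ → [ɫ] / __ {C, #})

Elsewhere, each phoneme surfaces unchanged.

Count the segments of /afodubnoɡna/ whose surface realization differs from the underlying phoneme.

Segments that undergo a rule: /f/ → [v] (rule 3); /d/ → [ð] (rule 2).
All other segments surface unchanged.

2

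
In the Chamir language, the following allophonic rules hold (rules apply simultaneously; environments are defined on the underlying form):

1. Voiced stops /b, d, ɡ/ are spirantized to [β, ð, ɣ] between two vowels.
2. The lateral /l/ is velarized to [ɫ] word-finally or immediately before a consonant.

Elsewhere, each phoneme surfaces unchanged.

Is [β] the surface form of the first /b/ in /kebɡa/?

No

/b/ — between /e/ and /ɡ/; rule 1 does not apply here → [b].
The actual realization is [b], not [β].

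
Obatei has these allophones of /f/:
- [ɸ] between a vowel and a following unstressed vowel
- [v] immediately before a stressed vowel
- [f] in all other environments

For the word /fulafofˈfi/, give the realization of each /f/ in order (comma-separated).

Occurrence 1 (position 1): no conditioning environment matches → elsewhere allophone [f].
Occurrence 2 (position 5): between a vowel and a following unstressed vowel → [ɸ].
Occurrence 3 (position 7): no conditioning environment matches → elsewhere allophone [f].
Occurrence 4 (position 8): immediately before a stressed vowel → [v].

[f], [ɸ], [f], [v]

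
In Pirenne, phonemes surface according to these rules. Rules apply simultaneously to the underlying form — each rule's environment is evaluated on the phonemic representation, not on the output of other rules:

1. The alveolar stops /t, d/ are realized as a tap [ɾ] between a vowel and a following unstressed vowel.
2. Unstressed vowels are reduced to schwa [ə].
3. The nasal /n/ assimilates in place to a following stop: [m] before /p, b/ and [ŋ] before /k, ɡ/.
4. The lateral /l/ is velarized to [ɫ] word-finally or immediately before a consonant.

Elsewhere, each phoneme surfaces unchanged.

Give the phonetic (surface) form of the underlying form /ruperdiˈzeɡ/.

/r/ (word-initial): no rule targets it → [r].
/u/ (between /r/ and /p/) occurs in an unstressed syllable → [ə] by rule 2.
/p/ — not in any rule's target class → [p].
/e/ meets the environment for rule 2 (in an unstressed syllable) → [ə].
/r/ (between /e/ and /d/): no rule targets it → [r].
/d/ (between /r/ and /i/) fails the environment for rule 1, so it stays [d].
/i/ meets the environment for rule 2 (in an unstressed syllable) → [ə].
/z/ (between /i/ and /e/): no rule targets it → [z].
/e/ (between /z/ and /ɡ/) fails the environment for rule 2, so it stays [e].
/ɡ/ (word-final) is unaffected → [ɡ].

[rəpərdəˈzeɡ]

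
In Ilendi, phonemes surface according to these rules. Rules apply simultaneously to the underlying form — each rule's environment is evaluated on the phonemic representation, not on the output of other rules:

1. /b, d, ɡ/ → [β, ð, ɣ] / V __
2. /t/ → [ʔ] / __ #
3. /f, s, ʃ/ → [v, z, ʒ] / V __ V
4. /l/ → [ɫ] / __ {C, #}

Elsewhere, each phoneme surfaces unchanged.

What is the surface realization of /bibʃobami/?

/b/ (word-initial): rule 1 targets it, but not immediately after a vowel → unchanged [b].
/b/ meets the environment for rule 1 (immediately after a vowel) → [β].
/ʃ/ — between /b/ and /o/; rule 3 does not apply here → [ʃ].
/b/ (between /o/ and /a/) occurs immediately after a vowel → [β] by rule 1.

[biβʃoβami]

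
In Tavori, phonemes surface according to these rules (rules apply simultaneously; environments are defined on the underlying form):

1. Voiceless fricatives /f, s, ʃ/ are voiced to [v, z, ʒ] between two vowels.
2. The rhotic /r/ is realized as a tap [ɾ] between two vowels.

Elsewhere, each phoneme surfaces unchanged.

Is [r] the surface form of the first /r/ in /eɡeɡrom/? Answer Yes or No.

/r/ — between /ɡ/ and /o/; rule 2 does not apply here → [r].
The actual realization is [r], which matches [r].

Yes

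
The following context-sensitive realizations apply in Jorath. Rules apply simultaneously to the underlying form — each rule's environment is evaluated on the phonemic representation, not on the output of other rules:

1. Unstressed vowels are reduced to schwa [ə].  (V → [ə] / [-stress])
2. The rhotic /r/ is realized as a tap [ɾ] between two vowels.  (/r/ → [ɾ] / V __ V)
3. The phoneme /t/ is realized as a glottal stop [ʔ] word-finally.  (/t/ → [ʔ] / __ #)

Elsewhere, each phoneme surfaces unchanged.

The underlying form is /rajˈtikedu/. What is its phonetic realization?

[rəjˈtikədə]

/r/ (word-initial) fails the environment for rule 2, so it stays [r].
Rule 1 applies to /a/ (between /r/ and /j/: in an unstressed syllable) → [ə].
/j/ — not in any rule's target class → [j].
/t/ (between /j/ and /i/) fails the environment for rule 3, so it stays [t].
/i/ (between /t/ and /k/) is in the target of rule 1 but the environment (in an unstressed syllable) is not met → [i].
/k/ — not in any rule's target class → [k].
/e/ (between /k/ and /d/) occurs in an unstressed syllable → [ə] by rule 1.
/d/ — not in any rule's target class → [d].
/u/ — word-final, in an unstressed syllable — surfaces as [ə] (rule 1).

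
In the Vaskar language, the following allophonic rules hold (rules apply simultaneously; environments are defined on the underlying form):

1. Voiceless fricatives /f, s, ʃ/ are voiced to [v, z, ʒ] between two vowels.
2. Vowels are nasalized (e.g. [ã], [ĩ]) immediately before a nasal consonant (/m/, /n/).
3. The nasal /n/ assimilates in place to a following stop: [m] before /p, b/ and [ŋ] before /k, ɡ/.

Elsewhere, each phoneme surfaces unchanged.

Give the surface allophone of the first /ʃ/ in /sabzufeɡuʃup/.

/ʃ/ (between /u/ and /u/): between two vowels, so rule 1 applies → [ʒ].

[ʒ]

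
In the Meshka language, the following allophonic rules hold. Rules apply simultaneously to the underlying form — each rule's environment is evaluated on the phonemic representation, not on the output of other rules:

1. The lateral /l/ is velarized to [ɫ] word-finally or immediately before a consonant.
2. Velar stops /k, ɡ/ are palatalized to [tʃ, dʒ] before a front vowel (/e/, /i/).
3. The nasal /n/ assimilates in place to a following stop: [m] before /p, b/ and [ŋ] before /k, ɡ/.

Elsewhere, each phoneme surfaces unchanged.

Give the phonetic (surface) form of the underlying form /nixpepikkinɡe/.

[nixpepiktʃiŋdʒe]

/n/ (word-initial) is in the target of rule 3 but the environment (before a labial or velar stop) is not met → [n].
/i/ stays [i].
/x/ stays [x].
/p/ (between /x/ and /e/) is unaffected → [p].
/e/ (between /p/ and /p/): no rule targets it → [e].
/p/ stays [p].
/i/ (between /p/ and /k/): no rule targets it → [i].
/k/ (between /i/ and /k/): rule 2 targets it, but not before a front vowel → unchanged [k].
/k/ (between /k/ and /i/) occurs before a front vowel → [tʃ] by rule 2.
/i/ (between /k/ and /n/): no rule targets it → [i].
/n/ — between /i/ and /ɡ/, before a labial or velar stop — surfaces as [ŋ] (rule 3).
/ɡ/ meets the environment for rule 2 (before a front vowel) → [dʒ].
/e/ (word-final) is unaffected → [e].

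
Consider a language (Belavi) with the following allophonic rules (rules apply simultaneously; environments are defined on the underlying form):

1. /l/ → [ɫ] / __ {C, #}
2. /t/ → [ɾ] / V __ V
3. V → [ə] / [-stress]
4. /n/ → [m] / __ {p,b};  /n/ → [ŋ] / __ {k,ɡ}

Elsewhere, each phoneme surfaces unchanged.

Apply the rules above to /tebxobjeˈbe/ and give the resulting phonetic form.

[təbxəbjəˈbe]

/t/ (word-initial) fails the environment for rule 2, so it stays [t].
Rule 3 applies to /e/ (between /t/ and /b/: in an unstressed syllable) → [ə].
/b/ (between /e/ and /x/) is unaffected → [b].
/x/ (between /b/ and /o/): no rule targets it → [x].
Rule 3 applies to /o/ (between /x/ and /b/: in an unstressed syllable) → [ə].
/b/ (between /o/ and /j/) is unaffected → [b].
/j/ (between /b/ and /e/) is unaffected → [j].
Rule 3 applies to /e/ (between /j/ and /b/: in an unstressed syllable) → [ə].
/b/ — not in any rule's target class → [b].
/e/ (word-final) fails the environment for rule 3, so it stays [e].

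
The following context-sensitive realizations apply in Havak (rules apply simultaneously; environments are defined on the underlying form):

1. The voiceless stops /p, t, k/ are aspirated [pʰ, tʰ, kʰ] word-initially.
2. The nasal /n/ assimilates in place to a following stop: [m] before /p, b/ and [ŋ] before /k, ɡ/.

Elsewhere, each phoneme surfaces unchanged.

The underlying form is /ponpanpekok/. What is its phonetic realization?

[pʰompampekok]

Rule 1 applies to /p/ (word-initial: word-initially) → [pʰ].
/o/ — not in any rule's target class → [o].
/n/ meets the environment for rule 2 (before a labial or velar stop) → [m].
/p/ (between /n/ and /a/) fails the environment for rule 1, so it stays [p].
/a/ (between /p/ and /n/): no rule targets it → [a].
Rule 2 applies to /n/ (between /a/ and /p/: before a labial or velar stop) → [m].
/p/ (between /n/ and /e/) fails the environment for rule 1, so it stays [p].
/e/ — not in any rule's target class → [e].
/k/ — between /e/ and /o/; rule 1 does not apply here → [k].
/o/ stays [o].
/k/ (word-final) is in the target of rule 1 but the environment (word-initially) is not met → [k].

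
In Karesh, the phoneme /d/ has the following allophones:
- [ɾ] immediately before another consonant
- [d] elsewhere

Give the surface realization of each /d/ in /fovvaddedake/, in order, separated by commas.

Occurrence 1 (position 6): immediately before another consonant → [ɾ].
Occurrence 2 (position 7): no conditioning environment matches → elsewhere allophone [d].
Occurrence 3 (position 9): no conditioning environment matches → elsewhere allophone [d].

[ɾ], [d], [d]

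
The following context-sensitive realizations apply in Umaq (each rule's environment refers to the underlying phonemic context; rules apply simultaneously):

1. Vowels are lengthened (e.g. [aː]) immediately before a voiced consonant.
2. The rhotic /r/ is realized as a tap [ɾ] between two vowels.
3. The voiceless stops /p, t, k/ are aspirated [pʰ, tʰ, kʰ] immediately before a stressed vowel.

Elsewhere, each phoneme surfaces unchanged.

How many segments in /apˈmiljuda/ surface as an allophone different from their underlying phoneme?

2

Segments that undergo a rule: /i/ → [iː] (rule 1); /u/ → [uː] (rule 1).
All other segments surface unchanged.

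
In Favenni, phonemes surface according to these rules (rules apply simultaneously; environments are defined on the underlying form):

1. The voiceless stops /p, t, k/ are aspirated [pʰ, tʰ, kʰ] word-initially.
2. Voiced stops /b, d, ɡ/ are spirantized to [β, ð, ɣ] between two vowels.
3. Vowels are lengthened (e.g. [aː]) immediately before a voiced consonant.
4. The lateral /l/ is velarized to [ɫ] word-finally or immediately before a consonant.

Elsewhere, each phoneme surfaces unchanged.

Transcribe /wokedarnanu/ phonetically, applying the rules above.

[wokeːðaːrnaːnu]

/w/ (word-initial): no rule targets it → [w].
/o/ (between /w/ and /k/) fails the environment for rule 3, so it stays [o].
/k/ (between /o/ and /e/) is in the target of rule 1 but the environment (word-initially) is not met → [k].
/e/ (between /k/ and /d/): before a voiced consonant, so rule 3 applies → [eː].
/d/ — between /e/ and /a/, between two vowels — surfaces as [ð] (rule 2).
/a/ meets the environment for rule 3 (before a voiced consonant) → [aː].
/r/ (between /a/ and /n/) is unaffected → [r].
/n/ — not in any rule's target class → [n].
/a/ (between /n/ and /n/) occurs before a voiced consonant → [aː] by rule 3.
/n/ — not in any rule's target class → [n].
/u/ (word-final) is in the target of rule 3 but the environment (before a voiced consonant) is not met → [u].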